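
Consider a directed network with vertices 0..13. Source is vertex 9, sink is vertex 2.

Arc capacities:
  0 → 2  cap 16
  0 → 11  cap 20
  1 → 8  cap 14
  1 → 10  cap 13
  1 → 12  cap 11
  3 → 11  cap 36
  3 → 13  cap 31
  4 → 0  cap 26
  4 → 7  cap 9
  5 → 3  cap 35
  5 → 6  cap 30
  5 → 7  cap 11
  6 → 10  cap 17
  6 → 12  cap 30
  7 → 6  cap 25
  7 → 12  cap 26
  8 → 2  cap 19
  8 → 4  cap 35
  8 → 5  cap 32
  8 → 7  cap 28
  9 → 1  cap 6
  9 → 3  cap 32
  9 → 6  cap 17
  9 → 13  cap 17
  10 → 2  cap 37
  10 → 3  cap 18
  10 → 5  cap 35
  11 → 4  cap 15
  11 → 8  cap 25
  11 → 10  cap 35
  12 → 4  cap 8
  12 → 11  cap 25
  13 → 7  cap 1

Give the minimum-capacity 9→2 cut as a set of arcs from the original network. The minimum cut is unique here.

augment #1: 9→1→8→2 push 6
augment #2: 9→6→10→2 push 17
augment #3: 9→3→11→8→2 push 13
augment #4: 9→3→11→10→2 push 19
augment #5: 9→13→7→12→4→0→2 push 1
max flow = 56; residual-reachable set from 9 gives S-side
cut edges (S→T): {(9,1), (9,3), (9,6), (13,7)} total cap 56

Min-cut arcs: {(9,1), (9,3), (9,6), (13,7)} (total capacity 56)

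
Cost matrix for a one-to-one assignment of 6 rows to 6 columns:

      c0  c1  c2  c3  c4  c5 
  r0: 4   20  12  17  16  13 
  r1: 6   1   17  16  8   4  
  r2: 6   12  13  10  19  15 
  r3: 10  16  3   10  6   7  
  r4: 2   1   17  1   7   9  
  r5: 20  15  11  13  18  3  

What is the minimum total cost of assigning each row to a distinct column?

Minimum assignment cost: 28

one of 2 optimal assignments: row0→col0 (cost 4), row1→col1 (cost 1), row2→col2 (cost 13), row3→col4 (cost 6), row4→col3 (cost 1), row5→col5 (cost 3)
total = 4 + 1 + 13 + 6 + 1 + 3 = 28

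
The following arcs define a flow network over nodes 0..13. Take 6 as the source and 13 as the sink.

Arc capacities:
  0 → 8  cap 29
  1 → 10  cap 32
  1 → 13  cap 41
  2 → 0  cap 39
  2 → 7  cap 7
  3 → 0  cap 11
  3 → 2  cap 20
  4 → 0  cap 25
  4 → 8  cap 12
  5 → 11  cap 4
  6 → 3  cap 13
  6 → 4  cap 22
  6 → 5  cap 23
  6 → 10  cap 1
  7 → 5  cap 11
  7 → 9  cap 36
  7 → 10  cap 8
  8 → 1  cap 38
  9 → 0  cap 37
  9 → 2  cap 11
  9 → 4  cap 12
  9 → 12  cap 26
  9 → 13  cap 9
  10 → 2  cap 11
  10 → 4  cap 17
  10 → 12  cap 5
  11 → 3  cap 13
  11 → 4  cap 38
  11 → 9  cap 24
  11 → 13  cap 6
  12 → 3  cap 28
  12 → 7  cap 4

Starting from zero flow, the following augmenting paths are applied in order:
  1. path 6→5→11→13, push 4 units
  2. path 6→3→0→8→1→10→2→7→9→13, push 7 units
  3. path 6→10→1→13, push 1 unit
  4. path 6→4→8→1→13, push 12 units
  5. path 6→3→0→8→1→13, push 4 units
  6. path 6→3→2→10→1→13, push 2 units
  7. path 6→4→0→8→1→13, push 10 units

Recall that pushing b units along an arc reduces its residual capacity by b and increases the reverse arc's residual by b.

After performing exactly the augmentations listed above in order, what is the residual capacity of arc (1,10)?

after path 1 (6→5→11→13, push 4): res(1,10)=32
after path 2 (6→3→0→8→1→10→2→7→9→13, push 7): res(1,10)=25
after path 3 (6→10→1→13, push 1): res(1,10)=26
after path 4 (6→4→8→1→13, push 12): res(1,10)=26
after path 5 (6→3→0→8→1→13, push 4): res(1,10)=26
after path 6 (6→3→2→10→1→13, push 2): res(1,10)=28
after path 7 (6→4→0→8→1→13, push 10): res(1,10)=28

Residual capacity of (1,10): 28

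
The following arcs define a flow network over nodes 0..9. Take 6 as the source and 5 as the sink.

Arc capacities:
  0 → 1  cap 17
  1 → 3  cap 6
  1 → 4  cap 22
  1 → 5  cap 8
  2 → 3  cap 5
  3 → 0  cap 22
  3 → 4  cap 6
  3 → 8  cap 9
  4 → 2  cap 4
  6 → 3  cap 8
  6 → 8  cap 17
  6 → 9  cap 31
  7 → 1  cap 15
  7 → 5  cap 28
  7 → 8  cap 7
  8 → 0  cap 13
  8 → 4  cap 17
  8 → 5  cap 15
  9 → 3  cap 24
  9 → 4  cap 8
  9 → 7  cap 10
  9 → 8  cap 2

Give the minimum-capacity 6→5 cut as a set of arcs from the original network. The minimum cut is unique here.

augment #1: 6→8→5 push 15
augment #2: 6→9→7→5 push 10
augment #3: 6→3→0→1→5 push 8
max flow = 33; residual-reachable set from 6 gives S-side
cut edges (S→T): {(1,5), (8,5), (9,7)} total cap 33

Min-cut arcs: {(1,5), (8,5), (9,7)} (total capacity 33)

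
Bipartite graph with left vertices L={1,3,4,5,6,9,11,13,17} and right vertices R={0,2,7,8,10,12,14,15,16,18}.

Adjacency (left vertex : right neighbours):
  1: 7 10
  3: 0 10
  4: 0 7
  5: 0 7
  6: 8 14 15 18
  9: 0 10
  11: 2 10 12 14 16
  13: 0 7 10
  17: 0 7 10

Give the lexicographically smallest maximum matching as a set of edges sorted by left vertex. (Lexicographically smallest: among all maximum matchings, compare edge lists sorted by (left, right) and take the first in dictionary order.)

|M| = 5 (so the lex-smallest maximum matching has 5 edges)
process left vertices in ascending order; for each, take the smallest-labelled available neighbour that still permits 5 edges overall, or leave it unmatched if none does
lex-smallest matching: {1-7, 3-0, 6-8, 9-10, 11-2}

Lex-smallest maximum matching: {(1,7), (3,0), (6,8), (9,10), (11,2)}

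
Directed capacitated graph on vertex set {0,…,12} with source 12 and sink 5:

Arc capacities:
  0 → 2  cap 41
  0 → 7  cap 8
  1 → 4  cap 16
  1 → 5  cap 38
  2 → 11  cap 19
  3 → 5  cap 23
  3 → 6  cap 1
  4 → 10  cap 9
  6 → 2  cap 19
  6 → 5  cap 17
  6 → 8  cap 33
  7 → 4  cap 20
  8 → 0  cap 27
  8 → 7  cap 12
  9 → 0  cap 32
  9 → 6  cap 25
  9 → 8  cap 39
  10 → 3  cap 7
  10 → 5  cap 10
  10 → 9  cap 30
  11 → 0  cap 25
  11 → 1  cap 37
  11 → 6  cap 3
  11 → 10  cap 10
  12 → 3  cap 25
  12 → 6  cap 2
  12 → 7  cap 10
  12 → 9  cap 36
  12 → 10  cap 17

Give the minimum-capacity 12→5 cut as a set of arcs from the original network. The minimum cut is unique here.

Min-cut arcs: {(2,11), (3,5), (6,5), (10,5)} (total capacity 69)

augment #1: 12→3→5 push 23
augment #2: 12→6→5 push 2
augment #3: 12→10→5 push 10
augment #4: 12→3→6→5 push 1
augment #5: 12→9→6→5 push 14
augment #6: 12→9→0→2→11→1→5 push 19
max flow = 69; residual-reachable set from 12 gives S-side
cut edges (S→T): {(2,11), (3,5), (6,5), (10,5)} total cap 69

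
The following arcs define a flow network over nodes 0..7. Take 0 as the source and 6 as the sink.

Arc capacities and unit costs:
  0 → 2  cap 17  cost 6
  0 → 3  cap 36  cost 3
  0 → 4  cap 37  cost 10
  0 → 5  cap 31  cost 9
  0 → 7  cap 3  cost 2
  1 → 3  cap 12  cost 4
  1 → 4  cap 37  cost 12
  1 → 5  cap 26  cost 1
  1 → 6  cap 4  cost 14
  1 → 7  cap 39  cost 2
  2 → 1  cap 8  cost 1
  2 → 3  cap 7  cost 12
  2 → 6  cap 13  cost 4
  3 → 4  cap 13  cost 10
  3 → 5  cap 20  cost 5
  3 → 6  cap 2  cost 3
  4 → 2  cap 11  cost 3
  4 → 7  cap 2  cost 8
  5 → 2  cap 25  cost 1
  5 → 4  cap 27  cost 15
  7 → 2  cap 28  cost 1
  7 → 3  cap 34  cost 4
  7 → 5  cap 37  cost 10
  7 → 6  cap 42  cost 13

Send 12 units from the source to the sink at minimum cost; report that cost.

shortest-cost path #1: 0→3→6 push 2 @ unit cost 6 (adds 12)
shortest-cost path #2: 0→7→2→6 push 3 @ unit cost 7 (adds 21)
shortest-cost path #3: 0→2→6 push 7 @ unit cost 10 (adds 70)
total cost = 103

Minimum cost for 12 units: 103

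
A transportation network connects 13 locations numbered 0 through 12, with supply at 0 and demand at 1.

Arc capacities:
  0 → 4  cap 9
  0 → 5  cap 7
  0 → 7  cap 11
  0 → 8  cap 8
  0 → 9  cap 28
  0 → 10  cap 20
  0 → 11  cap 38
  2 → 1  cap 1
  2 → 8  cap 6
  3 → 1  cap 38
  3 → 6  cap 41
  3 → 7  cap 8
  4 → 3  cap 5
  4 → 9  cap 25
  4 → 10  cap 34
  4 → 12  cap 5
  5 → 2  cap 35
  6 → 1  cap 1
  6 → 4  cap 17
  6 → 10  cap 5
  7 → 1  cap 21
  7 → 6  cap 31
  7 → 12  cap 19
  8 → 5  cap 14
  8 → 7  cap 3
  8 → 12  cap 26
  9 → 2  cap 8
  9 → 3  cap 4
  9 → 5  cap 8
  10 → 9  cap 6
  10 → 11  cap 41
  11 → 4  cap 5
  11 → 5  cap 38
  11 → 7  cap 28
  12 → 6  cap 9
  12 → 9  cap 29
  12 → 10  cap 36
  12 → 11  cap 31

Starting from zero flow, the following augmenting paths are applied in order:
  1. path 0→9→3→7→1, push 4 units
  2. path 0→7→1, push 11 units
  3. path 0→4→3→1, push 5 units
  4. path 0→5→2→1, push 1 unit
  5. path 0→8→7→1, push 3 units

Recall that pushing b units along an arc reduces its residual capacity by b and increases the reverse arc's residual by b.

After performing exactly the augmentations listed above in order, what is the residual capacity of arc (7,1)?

Residual capacity of (7,1): 3

after path 1 (0→9→3→7→1, push 4): res(7,1)=17
after path 2 (0→7→1, push 11): res(7,1)=6
after path 3 (0→4→3→1, push 5): res(7,1)=6
after path 4 (0→5→2→1, push 1): res(7,1)=6
after path 5 (0→8→7→1, push 3): res(7,1)=3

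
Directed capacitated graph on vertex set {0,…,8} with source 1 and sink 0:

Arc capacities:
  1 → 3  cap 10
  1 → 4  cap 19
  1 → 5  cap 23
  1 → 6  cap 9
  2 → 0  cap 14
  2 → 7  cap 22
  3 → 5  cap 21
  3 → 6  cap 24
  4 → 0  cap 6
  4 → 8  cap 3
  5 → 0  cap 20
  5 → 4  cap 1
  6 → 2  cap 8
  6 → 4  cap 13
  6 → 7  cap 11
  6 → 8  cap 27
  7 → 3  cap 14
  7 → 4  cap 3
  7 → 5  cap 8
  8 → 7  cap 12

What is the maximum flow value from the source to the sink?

Maximum flow value: 34

augment #1: 1→4→0 bottleneck 6, total now 6
augment #2: 1→5→0 bottleneck 20, total now 26
augment #3: 1→6→2→0 bottleneck 8, total now 34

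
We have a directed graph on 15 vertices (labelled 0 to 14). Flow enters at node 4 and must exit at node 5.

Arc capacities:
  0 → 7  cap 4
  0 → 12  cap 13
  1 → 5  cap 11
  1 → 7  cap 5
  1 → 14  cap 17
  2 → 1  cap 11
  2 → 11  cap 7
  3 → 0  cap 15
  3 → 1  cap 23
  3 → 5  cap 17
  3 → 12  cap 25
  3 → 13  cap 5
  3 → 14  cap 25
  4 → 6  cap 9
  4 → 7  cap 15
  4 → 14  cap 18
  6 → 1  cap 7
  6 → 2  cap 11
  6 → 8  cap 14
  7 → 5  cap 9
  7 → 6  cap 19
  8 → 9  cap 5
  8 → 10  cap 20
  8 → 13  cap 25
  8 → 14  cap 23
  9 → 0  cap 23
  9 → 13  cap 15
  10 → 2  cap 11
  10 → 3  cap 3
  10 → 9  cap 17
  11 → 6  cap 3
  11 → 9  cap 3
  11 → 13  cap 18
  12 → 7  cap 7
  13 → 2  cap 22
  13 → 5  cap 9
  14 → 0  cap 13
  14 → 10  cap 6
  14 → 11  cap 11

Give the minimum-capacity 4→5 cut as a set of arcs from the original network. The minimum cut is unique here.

Min-cut arcs: {(1,5), (7,5), (10,3), (13,5)} (total capacity 32)

augment #1: 4→7→5 push 9
augment #2: 4→6→1→5 push 7
augment #3: 4→6→2→1→5 push 2
augment #4: 4→14→10→3→5 push 3
augment #5: 4→14→11→13→5 push 9
augment #6: 4→7→6→2→1→5 push 2
max flow = 32; residual-reachable set from 4 gives S-side
cut edges (S→T): {(1,5), (7,5), (10,3), (13,5)} total cap 32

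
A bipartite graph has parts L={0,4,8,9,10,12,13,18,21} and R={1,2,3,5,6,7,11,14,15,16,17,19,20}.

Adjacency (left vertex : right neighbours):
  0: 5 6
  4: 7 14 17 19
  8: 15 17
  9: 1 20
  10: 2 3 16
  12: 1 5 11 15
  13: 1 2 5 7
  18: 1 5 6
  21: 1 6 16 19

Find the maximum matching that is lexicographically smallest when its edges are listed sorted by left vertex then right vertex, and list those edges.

Lex-smallest maximum matching: {(0,5), (4,7), (8,15), (9,1), (10,3), (12,11), (13,2), (18,6), (21,16)}

|M| = 9 (so the lex-smallest maximum matching has 9 edges)
process left vertices in ascending order; for each, take the smallest-labelled available neighbour that still permits 9 edges overall, or leave it unmatched if none does
lex-smallest matching: {0-5, 4-7, 8-15, 9-1, 10-3, 12-11, 13-2, 18-6, 21-16}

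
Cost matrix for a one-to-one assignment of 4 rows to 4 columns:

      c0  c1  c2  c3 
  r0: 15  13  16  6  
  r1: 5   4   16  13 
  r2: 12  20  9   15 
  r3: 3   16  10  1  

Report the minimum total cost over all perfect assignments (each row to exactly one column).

Minimum assignment cost: 22

optimal assignment: row0→col3 (cost 6), row1→col1 (cost 4), row2→col2 (cost 9), row3→col0 (cost 3)
total = 6 + 4 + 9 + 3 = 22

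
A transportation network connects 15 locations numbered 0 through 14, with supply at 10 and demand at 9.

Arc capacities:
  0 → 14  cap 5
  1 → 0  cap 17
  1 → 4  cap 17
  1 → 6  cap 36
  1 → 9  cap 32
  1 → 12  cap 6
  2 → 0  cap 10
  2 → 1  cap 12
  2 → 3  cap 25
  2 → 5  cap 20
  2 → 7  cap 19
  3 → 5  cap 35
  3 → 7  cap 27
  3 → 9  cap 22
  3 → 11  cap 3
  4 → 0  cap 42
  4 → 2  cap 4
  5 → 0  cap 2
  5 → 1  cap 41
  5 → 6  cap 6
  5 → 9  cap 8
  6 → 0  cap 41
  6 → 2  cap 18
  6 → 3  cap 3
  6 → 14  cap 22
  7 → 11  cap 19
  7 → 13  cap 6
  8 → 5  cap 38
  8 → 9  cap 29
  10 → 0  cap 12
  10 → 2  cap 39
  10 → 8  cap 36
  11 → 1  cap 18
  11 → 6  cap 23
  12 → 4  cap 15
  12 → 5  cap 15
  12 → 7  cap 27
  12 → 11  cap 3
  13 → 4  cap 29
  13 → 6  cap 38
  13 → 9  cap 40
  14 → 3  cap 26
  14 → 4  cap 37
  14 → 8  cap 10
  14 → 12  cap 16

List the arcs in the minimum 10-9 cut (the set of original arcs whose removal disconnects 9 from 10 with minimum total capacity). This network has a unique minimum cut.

augment #1: 10→8→9 push 29
augment #2: 10→2→1→9 push 12
augment #3: 10→2→3→9 push 22
augment #4: 10→2→5→9 push 5
augment #5: 10→8→5→9 push 3
augment #6: 10→8→5→1→9 push 4
augment #7: 10→0→14→3→5→1→9 push 5
max flow = 80; residual-reachable set from 10 gives S-side
cut edges (S→T): {(0,14), (10,2), (10,8)} total cap 80

Min-cut arcs: {(0,14), (10,2), (10,8)} (total capacity 80)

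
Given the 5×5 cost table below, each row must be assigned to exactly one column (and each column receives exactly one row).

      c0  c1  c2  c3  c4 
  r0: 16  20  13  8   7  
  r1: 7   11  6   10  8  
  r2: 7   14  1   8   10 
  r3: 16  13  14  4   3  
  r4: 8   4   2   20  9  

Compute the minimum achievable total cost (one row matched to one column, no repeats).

one of 2 optimal assignments: row0→col3 (cost 8), row1→col0 (cost 7), row2→col2 (cost 1), row3→col4 (cost 3), row4→col1 (cost 4)
total = 8 + 7 + 1 + 3 + 4 = 23

Minimum assignment cost: 23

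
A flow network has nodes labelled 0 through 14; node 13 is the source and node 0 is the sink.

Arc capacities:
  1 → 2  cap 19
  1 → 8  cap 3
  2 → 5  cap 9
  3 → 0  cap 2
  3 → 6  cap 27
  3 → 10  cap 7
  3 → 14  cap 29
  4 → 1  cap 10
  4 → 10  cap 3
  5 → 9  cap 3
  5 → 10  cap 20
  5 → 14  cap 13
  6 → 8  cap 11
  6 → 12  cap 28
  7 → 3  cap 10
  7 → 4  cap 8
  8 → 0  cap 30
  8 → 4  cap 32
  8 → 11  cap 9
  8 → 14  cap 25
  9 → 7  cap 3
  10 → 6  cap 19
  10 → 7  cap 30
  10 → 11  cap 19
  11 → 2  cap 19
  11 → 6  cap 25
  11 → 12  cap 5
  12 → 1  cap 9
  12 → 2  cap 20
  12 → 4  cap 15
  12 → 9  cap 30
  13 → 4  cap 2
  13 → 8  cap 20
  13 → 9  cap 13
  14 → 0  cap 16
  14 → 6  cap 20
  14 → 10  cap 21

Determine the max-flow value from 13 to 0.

augment #1: 13→8→0 bottleneck 20, total now 20
augment #2: 13→4→1→8→0 bottleneck 2, total now 22
augment #3: 13→9→7→3→0 bottleneck 2, total now 24
augment #4: 13→9→7→3→14→0 bottleneck 1, total now 25

Maximum flow value: 25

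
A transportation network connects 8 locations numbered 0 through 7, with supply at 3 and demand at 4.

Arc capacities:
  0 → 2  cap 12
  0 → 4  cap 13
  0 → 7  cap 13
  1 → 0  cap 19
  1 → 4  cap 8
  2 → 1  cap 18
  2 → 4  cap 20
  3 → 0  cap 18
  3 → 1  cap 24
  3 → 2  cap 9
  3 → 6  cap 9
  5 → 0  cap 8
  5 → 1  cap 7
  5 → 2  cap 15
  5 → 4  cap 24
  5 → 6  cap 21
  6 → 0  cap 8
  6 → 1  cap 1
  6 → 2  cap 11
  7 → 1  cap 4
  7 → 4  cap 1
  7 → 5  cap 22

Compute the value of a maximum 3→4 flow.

augment #1: 3→0→4 bottleneck 13, total now 13
augment #2: 3→1→4 bottleneck 8, total now 21
augment #3: 3→2→4 bottleneck 9, total now 30
augment #4: 3→0→2→4 bottleneck 5, total now 35
augment #5: 3→6→2→4 bottleneck 6, total now 41
augment #6: 3→1→0→7→4 bottleneck 1, total now 42
augment #7: 3→1→0→7→5→4 bottleneck 12, total now 54

Maximum flow value: 54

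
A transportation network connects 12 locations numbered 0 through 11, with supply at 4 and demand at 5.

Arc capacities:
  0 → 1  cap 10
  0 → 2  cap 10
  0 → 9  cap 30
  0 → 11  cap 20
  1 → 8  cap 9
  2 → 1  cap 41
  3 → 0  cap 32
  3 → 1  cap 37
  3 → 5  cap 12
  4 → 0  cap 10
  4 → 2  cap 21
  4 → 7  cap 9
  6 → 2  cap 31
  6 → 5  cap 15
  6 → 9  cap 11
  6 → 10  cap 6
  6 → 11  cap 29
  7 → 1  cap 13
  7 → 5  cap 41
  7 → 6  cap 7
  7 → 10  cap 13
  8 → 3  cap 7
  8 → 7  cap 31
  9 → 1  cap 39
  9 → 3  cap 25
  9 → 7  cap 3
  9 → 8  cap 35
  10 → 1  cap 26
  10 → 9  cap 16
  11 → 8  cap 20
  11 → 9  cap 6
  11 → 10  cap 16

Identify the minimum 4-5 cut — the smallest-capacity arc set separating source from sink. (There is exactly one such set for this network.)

augment #1: 4→7→5 push 9
augment #2: 4→0→9→3→5 push 10
augment #3: 4→2→1→8→3→5 push 2
augment #4: 4→2→1→8→7→5 push 7
max flow = 28; residual-reachable set from 4 gives S-side
cut edges (S→T): {(1,8), (4,0), (4,7)} total cap 28

Min-cut arcs: {(1,8), (4,0), (4,7)} (total capacity 28)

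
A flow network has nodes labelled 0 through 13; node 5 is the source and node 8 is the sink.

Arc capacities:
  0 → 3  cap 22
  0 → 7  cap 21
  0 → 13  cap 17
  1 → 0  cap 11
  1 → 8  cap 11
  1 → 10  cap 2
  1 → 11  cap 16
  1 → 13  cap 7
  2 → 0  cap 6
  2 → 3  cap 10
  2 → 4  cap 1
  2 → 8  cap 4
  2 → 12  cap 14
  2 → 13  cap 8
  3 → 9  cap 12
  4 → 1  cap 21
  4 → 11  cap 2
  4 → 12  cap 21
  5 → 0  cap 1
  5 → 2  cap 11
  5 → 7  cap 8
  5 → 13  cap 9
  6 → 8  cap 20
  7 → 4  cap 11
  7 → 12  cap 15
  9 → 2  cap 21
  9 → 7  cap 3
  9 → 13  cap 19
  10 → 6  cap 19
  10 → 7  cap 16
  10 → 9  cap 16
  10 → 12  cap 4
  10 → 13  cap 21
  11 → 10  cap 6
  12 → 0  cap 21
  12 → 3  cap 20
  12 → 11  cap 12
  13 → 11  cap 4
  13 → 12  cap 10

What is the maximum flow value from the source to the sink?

augment #1: 5→2→8 bottleneck 4, total now 4
augment #2: 5→2→4→1→8 bottleneck 1, total now 5
augment #3: 5→7→4→1→8 bottleneck 8, total now 13
augment #4: 5→0→7→4→1→8 bottleneck 1, total now 14
augment #5: 5→13→11→10→6→8 bottleneck 4, total now 18
augment #6: 5→2→0→7→4→1→8 bottleneck 1, total now 19
augment #7: 5→2→12→11→10→6→8 bottleneck 2, total now 21
augment #8: 5→2→0→7→4→1→10→6→8 bottleneck 1, total now 22

Maximum flow value: 22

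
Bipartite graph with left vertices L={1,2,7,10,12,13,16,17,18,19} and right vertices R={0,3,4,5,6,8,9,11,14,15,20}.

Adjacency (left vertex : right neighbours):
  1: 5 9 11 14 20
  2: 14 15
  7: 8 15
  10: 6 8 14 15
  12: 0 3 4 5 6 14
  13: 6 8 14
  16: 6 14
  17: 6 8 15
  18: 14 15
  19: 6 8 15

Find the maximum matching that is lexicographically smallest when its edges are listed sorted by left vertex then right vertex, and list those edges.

|M| = 6 (so the lex-smallest maximum matching has 6 edges)
process left vertices in ascending order; for each, take the smallest-labelled available neighbour that still permits 6 edges overall, or leave it unmatched if none does
lex-smallest matching: {1-5, 2-14, 7-8, 10-6, 12-0, 17-15}

Lex-smallest maximum matching: {(1,5), (2,14), (7,8), (10,6), (12,0), (17,15)}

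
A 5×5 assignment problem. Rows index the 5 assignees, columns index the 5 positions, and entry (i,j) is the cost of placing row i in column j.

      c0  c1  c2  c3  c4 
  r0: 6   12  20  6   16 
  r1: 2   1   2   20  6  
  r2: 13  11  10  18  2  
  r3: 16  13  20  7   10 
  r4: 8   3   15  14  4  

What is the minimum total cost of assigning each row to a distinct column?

optimal assignment: row0→col0 (cost 6), row1→col2 (cost 2), row2→col4 (cost 2), row3→col3 (cost 7), row4→col1 (cost 3)
total = 6 + 2 + 2 + 7 + 3 = 20

Minimum assignment cost: 20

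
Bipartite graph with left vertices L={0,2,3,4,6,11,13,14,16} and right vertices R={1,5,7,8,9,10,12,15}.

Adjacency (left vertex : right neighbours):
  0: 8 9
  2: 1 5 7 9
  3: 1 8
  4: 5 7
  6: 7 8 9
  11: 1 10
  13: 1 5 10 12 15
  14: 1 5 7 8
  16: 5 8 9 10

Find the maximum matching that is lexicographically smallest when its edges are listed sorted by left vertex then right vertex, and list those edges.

|M| = 7 (so the lex-smallest maximum matching has 7 edges)
process left vertices in ascending order; for each, take the smallest-labelled available neighbour that still permits 7 edges overall, or leave it unmatched if none does
lex-smallest matching: {0-8, 2-1, 4-5, 6-7, 11-10, 13-12, 16-9}

Lex-smallest maximum matching: {(0,8), (2,1), (4,5), (6,7), (11,10), (13,12), (16,9)}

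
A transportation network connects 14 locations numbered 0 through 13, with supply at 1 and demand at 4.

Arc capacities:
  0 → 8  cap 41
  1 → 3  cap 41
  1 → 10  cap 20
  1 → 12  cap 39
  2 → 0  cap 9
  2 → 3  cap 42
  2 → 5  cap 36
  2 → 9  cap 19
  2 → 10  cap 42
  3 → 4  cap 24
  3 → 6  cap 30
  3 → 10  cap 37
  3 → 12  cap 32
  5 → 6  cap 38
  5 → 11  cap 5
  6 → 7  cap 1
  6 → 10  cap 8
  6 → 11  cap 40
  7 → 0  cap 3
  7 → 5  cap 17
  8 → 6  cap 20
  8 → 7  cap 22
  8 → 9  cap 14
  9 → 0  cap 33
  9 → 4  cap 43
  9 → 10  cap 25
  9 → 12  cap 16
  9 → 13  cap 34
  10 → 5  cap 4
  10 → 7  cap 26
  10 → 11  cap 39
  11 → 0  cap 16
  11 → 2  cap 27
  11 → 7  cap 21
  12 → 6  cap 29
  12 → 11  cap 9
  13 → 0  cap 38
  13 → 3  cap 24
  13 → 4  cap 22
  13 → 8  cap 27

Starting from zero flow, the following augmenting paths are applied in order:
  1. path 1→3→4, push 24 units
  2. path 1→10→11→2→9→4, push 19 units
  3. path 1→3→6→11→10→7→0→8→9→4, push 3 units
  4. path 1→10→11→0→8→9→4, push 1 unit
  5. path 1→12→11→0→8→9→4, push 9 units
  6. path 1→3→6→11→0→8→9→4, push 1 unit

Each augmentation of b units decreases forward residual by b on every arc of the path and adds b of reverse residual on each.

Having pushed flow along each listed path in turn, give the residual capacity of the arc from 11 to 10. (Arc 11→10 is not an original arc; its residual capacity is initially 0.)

after path 1 (1→3→4, push 24): res(11,10)=0
after path 2 (1→10→11→2→9→4, push 19): res(11,10)=19
after path 3 (1→3→6→11→10→7→0→8→9→4, push 3): res(11,10)=16
after path 4 (1→10→11→0→8→9→4, push 1): res(11,10)=17
after path 5 (1→12→11→0→8→9→4, push 9): res(11,10)=17
after path 6 (1→3→6→11→0→8→9→4, push 1): res(11,10)=17

Residual capacity of (11,10): 17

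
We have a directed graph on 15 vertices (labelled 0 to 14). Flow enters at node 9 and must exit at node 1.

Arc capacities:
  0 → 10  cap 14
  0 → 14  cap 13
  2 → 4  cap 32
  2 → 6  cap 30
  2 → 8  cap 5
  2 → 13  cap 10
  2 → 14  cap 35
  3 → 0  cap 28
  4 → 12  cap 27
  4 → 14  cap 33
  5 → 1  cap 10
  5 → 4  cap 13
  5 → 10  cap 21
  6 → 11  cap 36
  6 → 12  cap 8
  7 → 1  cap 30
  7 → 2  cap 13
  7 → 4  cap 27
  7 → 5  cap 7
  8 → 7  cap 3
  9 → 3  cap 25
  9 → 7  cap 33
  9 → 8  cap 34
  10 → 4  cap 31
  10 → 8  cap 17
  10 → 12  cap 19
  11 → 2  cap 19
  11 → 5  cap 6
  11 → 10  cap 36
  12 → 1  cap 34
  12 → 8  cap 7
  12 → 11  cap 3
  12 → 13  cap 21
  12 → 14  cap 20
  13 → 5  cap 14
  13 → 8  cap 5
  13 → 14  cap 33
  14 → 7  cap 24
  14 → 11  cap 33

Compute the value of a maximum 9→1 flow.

augment #1: 9→7→1 bottleneck 30, total now 30
augment #2: 9→7→5→1 bottleneck 3, total now 33
augment #3: 9→8→7→5→1 bottleneck 3, total now 36
augment #4: 9→3→0→10→12→1 bottleneck 14, total now 50
augment #5: 9→3→0→14→7→5→1 bottleneck 1, total now 51
augment #6: 9→3→0→14→11→5→1 bottleneck 3, total now 54
augment #7: 9→3→0→14→7→4→12→1 bottleneck 7, total now 61

Maximum flow value: 61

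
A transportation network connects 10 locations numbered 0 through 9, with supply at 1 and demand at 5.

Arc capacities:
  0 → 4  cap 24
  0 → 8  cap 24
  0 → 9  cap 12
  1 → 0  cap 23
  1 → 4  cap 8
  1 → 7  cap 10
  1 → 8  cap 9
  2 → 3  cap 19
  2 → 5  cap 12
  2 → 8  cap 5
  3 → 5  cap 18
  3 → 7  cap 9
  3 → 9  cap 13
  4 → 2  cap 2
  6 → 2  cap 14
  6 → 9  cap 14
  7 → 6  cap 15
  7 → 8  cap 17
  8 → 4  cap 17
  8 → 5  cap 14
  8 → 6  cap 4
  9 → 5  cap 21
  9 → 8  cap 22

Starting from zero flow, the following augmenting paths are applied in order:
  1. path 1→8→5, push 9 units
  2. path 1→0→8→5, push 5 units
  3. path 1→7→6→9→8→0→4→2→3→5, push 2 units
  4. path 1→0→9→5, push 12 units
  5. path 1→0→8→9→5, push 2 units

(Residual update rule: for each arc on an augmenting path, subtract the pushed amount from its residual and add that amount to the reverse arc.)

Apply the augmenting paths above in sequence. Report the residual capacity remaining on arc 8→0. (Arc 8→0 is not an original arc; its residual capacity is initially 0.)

after path 1 (1→8→5, push 9): res(8,0)=0
after path 2 (1→0→8→5, push 5): res(8,0)=5
after path 3 (1→7→6→9→8→0→4→2→3→5, push 2): res(8,0)=3
after path 4 (1→0→9→5, push 12): res(8,0)=3
after path 5 (1→0→8→9→5, push 2): res(8,0)=5

Residual capacity of (8,0): 5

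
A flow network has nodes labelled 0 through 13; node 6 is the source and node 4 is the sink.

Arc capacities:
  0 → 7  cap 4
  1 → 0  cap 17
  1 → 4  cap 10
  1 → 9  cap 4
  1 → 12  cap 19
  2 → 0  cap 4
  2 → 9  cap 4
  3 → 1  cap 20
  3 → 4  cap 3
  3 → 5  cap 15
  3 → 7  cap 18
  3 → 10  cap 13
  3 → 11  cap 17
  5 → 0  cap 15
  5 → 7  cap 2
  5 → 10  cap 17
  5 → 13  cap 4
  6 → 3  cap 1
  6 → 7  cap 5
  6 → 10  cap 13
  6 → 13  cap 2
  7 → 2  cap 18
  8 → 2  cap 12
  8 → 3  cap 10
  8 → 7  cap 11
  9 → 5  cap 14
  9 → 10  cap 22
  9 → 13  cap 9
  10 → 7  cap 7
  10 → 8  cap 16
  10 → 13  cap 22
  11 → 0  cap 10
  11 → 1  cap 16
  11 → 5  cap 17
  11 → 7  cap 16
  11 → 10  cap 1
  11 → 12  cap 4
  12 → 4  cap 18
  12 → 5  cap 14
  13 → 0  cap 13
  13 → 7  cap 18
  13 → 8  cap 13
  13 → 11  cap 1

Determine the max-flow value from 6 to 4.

Maximum flow value: 12

augment #1: 6→3→4 bottleneck 1, total now 1
augment #2: 6→10→8→3→4 bottleneck 2, total now 3
augment #3: 6→13→11→1→4 bottleneck 1, total now 4
augment #4: 6→10→8→3→1→4 bottleneck 8, total now 12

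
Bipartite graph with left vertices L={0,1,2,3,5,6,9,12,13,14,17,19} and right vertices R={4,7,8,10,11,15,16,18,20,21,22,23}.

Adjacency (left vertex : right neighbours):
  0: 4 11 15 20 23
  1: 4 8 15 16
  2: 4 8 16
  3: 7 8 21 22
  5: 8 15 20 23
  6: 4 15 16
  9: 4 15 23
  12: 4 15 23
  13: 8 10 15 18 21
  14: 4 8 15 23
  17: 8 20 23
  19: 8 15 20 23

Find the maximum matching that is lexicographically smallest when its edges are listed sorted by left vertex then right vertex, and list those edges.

Lex-smallest maximum matching: {(0,11), (1,4), (2,8), (3,7), (5,15), (6,16), (9,23), (13,10), (17,20)}

|M| = 9 (so the lex-smallest maximum matching has 9 edges)
process left vertices in ascending order; for each, take the smallest-labelled available neighbour that still permits 9 edges overall, or leave it unmatched if none does
lex-smallest matching: {0-11, 1-4, 2-8, 3-7, 5-15, 6-16, 9-23, 13-10, 17-20}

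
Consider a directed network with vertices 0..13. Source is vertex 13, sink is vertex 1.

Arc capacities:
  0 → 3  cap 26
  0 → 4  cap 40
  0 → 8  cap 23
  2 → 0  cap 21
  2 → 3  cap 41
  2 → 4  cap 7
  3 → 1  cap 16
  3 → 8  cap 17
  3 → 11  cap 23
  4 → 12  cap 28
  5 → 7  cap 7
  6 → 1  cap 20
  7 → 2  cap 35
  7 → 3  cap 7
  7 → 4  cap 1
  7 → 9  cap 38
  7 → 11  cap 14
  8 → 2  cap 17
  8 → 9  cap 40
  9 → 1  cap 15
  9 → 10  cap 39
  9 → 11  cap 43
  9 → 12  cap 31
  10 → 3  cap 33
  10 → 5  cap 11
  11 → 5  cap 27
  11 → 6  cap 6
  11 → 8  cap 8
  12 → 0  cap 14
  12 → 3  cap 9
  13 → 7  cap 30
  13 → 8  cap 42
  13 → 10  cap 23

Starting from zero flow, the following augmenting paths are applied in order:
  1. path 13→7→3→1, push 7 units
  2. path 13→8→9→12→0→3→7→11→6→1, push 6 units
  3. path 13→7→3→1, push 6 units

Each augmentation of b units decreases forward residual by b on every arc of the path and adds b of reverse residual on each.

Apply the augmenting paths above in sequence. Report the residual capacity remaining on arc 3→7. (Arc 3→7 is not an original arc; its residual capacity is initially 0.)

after path 1 (13→7→3→1, push 7): res(3,7)=7
after path 2 (13→8→9→12→0→3→7→11→6→1, push 6): res(3,7)=1
after path 3 (13→7→3→1, push 6): res(3,7)=7

Residual capacity of (3,7): 7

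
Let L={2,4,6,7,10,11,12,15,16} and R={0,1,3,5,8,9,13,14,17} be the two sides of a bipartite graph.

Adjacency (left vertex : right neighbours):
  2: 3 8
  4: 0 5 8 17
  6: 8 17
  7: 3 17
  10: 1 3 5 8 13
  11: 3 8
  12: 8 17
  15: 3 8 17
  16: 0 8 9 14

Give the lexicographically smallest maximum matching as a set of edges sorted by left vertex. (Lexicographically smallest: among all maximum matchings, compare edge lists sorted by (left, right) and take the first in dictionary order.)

|M| = 6 (so the lex-smallest maximum matching has 6 edges)
process left vertices in ascending order; for each, take the smallest-labelled available neighbour that still permits 6 edges overall, or leave it unmatched if none does
lex-smallest matching: {2-3, 4-0, 6-8, 7-17, 10-1, 16-9}

Lex-smallest maximum matching: {(2,3), (4,0), (6,8), (7,17), (10,1), (16,9)}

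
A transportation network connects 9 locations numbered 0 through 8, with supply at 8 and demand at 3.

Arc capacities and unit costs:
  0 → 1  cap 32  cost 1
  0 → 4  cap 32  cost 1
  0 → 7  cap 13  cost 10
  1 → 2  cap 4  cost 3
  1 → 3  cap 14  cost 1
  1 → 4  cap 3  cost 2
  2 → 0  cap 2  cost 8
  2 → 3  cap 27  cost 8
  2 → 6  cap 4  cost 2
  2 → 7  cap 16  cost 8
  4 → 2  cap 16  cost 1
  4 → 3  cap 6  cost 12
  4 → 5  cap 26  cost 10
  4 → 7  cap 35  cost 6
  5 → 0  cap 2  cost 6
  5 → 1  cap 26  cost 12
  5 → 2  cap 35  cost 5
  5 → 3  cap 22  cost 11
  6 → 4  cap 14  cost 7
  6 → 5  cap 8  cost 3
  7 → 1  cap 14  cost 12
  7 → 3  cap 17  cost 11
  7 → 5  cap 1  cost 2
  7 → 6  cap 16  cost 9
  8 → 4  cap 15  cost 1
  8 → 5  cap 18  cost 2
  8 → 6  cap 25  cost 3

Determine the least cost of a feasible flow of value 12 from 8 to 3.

Minimum cost for 12 units: 120

shortest-cost path #1: 8→5→0→1→3 push 2 @ unit cost 10 (adds 20)
shortest-cost path #2: 8→4→2→3 push 10 @ unit cost 10 (adds 100)
total cost = 120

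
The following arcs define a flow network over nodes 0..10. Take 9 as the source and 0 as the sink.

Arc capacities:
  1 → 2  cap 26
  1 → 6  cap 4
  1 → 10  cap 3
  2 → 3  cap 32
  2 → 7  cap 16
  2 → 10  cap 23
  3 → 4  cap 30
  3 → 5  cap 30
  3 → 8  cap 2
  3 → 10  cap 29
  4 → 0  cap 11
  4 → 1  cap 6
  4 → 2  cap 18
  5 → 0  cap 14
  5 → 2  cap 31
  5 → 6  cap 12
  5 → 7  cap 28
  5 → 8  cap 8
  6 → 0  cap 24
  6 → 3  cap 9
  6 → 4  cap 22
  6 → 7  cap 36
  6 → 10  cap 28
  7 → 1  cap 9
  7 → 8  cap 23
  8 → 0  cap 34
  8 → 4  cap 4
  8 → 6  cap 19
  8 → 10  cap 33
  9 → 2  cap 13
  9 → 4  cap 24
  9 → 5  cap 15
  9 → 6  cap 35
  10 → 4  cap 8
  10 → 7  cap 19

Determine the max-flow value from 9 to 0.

augment #1: 9→4→0 bottleneck 11, total now 11
augment #2: 9→5→0 bottleneck 14, total now 25
augment #3: 9→6→0 bottleneck 24, total now 49
augment #4: 9→5→8→0 bottleneck 1, total now 50
augment #5: 9→2→3→8→0 bottleneck 2, total now 52
augment #6: 9→2→7→8→0 bottleneck 11, total now 63
augment #7: 9→6→7→8→0 bottleneck 11, total now 74
augment #8: 9→4→2→7→8→0 bottleneck 1, total now 75
augment #9: 9→4→2→3→5→8→0 bottleneck 7, total now 82

Maximum flow value: 82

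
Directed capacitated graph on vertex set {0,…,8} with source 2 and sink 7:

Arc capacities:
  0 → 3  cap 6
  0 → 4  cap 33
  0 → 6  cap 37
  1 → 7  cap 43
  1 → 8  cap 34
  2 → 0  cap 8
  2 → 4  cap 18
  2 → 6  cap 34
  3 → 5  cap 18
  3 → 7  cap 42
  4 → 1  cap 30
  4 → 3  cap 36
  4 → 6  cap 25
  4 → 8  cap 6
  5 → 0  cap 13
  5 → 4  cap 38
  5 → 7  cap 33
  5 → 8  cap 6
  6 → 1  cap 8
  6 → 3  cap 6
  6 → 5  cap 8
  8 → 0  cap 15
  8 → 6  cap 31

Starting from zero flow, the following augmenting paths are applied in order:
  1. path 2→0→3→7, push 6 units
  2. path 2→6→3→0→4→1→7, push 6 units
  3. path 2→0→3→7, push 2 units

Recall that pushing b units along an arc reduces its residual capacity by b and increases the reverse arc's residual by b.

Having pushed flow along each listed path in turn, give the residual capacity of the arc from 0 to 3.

after path 1 (2→0→3→7, push 6): res(0,3)=0
after path 2 (2→6→3→0→4→1→7, push 6): res(0,3)=6
after path 3 (2→0→3→7, push 2): res(0,3)=4

Residual capacity of (0,3): 4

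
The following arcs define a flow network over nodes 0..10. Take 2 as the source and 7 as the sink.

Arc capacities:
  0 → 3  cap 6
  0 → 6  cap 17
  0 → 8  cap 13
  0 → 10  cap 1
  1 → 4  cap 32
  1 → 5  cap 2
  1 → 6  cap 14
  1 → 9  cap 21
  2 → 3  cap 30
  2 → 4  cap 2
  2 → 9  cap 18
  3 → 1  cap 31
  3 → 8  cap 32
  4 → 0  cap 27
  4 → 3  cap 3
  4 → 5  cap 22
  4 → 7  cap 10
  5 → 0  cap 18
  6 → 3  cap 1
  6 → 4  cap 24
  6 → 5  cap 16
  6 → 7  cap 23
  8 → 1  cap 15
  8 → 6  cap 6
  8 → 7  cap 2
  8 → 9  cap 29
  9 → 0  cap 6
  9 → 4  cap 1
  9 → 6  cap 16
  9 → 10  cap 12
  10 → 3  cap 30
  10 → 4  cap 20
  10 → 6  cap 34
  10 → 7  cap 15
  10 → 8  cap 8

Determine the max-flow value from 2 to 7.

Maximum flow value: 48

augment #1: 2→4→7 bottleneck 2, total now 2
augment #2: 2→3→8→7 bottleneck 2, total now 4
augment #3: 2→9→4→7 bottleneck 1, total now 5
augment #4: 2→9→6→7 bottleneck 16, total now 21
augment #5: 2→9→10→7 bottleneck 1, total now 22
augment #6: 2→3→1→4→7 bottleneck 7, total now 29
augment #7: 2→3→1→6→7 bottleneck 7, total now 36
augment #8: 2→3→1→9→10→7 bottleneck 11, total now 47
augment #9: 2→3→1→4→0→10→7 bottleneck 1, total now 48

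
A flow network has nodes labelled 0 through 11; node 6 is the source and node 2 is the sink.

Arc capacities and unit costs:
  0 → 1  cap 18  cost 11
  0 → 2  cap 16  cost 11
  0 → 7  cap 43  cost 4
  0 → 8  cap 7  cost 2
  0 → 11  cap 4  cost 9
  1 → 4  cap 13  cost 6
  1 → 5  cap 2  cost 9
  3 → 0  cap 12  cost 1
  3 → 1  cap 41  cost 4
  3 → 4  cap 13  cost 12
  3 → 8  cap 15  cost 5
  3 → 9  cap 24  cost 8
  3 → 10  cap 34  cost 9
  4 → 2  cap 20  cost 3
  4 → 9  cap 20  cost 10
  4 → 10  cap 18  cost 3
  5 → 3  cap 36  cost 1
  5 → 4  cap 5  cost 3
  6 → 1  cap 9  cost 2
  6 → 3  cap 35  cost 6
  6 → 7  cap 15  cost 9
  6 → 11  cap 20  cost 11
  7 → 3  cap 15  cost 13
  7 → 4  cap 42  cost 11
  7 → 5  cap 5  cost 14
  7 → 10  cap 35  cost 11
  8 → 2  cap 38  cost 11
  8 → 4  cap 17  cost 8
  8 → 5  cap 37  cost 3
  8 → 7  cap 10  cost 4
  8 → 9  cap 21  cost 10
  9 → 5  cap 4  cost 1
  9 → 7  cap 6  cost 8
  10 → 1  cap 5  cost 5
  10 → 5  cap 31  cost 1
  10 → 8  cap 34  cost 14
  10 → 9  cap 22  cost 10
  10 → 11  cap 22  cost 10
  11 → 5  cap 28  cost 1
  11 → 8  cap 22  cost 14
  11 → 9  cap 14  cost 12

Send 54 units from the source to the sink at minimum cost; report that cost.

shortest-cost path #1: 6→1→4→2 push 9 @ unit cost 11 (adds 99)
shortest-cost path #2: 6→3→0→2 push 12 @ unit cost 18 (adds 216)
shortest-cost path #3: 6→11→5→4→2 push 5 @ unit cost 18 (adds 90)
shortest-cost path #4: 6→3→1→4→2 push 4 @ unit cost 19 (adds 76)
shortest-cost path #5: 6→3→4→2 push 2 @ unit cost 21 (adds 42)
shortest-cost path #6: 6→3→8→2 push 15 @ unit cost 22 (adds 330)
shortest-cost path #7: 6→11→8→2 push 7 @ unit cost 36 (adds 252)
total cost = 1105

Minimum cost for 54 units: 1105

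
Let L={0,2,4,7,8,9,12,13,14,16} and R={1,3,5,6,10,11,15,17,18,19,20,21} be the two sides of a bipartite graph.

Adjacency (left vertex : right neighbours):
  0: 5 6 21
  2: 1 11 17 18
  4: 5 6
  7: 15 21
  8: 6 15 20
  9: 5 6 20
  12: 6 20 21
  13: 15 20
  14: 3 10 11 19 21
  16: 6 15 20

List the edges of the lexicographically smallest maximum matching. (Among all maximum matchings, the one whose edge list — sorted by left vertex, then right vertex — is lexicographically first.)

|M| = 7 (so the lex-smallest maximum matching has 7 edges)
process left vertices in ascending order; for each, take the smallest-labelled available neighbour that still permits 7 edges overall, or leave it unmatched if none does
lex-smallest matching: {0-5, 2-1, 4-6, 7-15, 8-20, 12-21, 14-3}

Lex-smallest maximum matching: {(0,5), (2,1), (4,6), (7,15), (8,20), (12,21), (14,3)}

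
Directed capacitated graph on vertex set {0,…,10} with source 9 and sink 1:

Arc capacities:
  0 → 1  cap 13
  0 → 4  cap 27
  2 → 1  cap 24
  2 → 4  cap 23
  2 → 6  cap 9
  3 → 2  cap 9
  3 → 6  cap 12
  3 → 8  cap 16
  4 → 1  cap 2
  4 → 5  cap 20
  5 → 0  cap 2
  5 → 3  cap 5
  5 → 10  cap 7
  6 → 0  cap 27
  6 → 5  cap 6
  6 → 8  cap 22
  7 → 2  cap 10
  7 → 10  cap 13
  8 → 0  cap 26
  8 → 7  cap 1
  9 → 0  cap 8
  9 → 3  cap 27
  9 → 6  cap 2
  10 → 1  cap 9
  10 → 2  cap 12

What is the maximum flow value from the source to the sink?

augment #1: 9→0→1 bottleneck 8, total now 8
augment #2: 9→3→2→1 bottleneck 9, total now 17
augment #3: 9→6→0→1 bottleneck 2, total now 19
augment #4: 9→3→6→0→1 bottleneck 3, total now 22
augment #5: 9→3→6→0→4→1 bottleneck 2, total now 24
augment #6: 9→3→6→5→10→1 bottleneck 6, total now 30
augment #7: 9→3→8→7→2→1 bottleneck 1, total now 31
augment #8: 9→3→6→0→4→5→10→1 bottleneck 1, total now 32

Maximum flow value: 32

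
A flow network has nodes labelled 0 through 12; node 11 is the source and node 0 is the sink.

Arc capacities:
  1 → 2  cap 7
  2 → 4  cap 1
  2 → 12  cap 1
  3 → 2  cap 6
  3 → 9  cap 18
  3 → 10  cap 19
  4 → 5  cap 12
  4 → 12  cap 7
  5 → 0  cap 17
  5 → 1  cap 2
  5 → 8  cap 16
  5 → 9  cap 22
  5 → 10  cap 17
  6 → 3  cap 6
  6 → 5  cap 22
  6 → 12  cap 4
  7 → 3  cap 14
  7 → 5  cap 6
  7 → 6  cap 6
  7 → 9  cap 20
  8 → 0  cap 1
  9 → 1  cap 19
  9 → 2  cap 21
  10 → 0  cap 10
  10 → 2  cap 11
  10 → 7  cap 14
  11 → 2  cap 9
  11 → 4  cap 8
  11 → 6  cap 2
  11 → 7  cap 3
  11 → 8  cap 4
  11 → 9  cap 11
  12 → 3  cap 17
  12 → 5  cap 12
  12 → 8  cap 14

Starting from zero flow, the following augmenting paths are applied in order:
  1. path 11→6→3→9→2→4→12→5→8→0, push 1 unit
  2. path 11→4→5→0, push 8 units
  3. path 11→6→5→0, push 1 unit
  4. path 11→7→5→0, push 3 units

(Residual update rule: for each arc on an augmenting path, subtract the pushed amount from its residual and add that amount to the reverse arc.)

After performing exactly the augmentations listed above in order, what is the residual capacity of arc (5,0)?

Residual capacity of (5,0): 5

after path 1 (11→6→3→9→2→4→12→5→8→0, push 1): res(5,0)=17
after path 2 (11→4→5→0, push 8): res(5,0)=9
after path 3 (11→6→5→0, push 1): res(5,0)=8
after path 4 (11→7→5→0, push 3): res(5,0)=5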